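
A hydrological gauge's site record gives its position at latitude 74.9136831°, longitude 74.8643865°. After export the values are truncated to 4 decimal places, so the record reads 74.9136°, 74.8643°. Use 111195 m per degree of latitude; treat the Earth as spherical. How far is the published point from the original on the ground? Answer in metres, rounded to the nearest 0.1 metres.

9.6 metres

The latitude changed by +0.0000831° and the longitude by +0.0000865°.
N–S: 0.0000831° × 111195 m/° = 9.2403 m.
East–west at this latitude: 0.0000865° × 111195 × cos 74.9136° ≈ 0.0000865 × 28941.3 = 2.50342 m.
Combined displacement = (9.2403² + 2.50342²)^½ ≈ 9.57342 m.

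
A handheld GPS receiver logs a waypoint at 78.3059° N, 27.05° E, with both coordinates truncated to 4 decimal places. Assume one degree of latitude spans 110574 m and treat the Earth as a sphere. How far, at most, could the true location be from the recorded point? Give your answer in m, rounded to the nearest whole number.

11 m

Truncating at 4 decimal places can drop up to a full unit in the last place, so each coordinate may be off by as much as 0.0001°.
North–south component: 0.0001° × 110574 = 11.0574 m.
Longitude error → 0.0001 × 110574 × cos 78.3059° = 0.0001 × 110574 × 0.2027 ≈ 2.24119 m.
The two errors are perpendicular, so the maximum displacement is √(11.0574² + 2.24119²) ≈ 11.2822 m.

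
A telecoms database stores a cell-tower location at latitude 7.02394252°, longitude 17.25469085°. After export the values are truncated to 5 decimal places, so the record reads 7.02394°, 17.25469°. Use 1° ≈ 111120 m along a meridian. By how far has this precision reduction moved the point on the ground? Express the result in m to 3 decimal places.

Δlat = 7.02394252 − 7.02394 = +0.00000252°; Δlon = 17.25469085 − 17.25469 = +0.00000085°.
North–south shift: 0.00000252 × 111120 = 0.280022 m.
E–W at 7.02394°: 0.00000085° × 111120 × cos 7.02394° = 0.00000085 × 111120 × 0.9925 ≈ 0.0937432 m.
Distance: √(0.280022² + 0.0937432²) ≈ 0.295297 m.

0.295 m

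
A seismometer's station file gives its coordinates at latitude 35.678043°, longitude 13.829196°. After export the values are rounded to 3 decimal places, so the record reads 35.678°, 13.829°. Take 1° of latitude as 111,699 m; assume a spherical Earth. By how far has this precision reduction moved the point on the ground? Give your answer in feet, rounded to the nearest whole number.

60 feet

The latitude changed by +0.000043° and the longitude by +0.000196°.
North–south shift: 0.000043 × 111699 = 4.80306 m.
E–W at 35.678°: 0.000196° × 111699 × cos 35.678° = 0.000196 × 111699 × 0.8123 ≈ 17.7839 m.
Hypotenuse of the two orthogonal shifts: √(4.80306² + 17.7839²) = 18.421 m.
Converting: 18.421 m × 3.2808 ft/m ≈ 60.436 ft.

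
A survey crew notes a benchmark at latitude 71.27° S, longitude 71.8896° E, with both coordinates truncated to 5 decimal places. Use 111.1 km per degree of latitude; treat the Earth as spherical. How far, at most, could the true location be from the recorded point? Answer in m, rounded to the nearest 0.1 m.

1.2 m

Truncating at 5 decimal places can drop up to a full unit in the last place, so each coordinate may be off by as much as 1e-05°.
Latitude error → 1e-05 × 111100 = 1.111 m along the meridian.
East–west component at 71.27°: 1e-05° × 111100 × cos 71.27° ≈ 1e-05 × 35675.2 ≈ 0.356752 m.
Combining orthogonally: (1.111² + 0.356752²)^½ ≈ 1.16687 m.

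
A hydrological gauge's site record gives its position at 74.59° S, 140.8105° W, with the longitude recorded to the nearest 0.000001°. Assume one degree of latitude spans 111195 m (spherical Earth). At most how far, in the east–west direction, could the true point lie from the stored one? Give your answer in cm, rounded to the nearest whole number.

Rounding to 6 decimal places leaves the longitude within ±5e-07° of the true value.
One degree of longitude at 74.59° is 111195 × cos 74.59° ≈ 111195 × 0.2657 = 29547.2 m.
Maximum E–W displacement: 5e-07 × 29547.2 = 0.0147736 m.
That is 0.0147736 m = 1.4774 cm.

1 cm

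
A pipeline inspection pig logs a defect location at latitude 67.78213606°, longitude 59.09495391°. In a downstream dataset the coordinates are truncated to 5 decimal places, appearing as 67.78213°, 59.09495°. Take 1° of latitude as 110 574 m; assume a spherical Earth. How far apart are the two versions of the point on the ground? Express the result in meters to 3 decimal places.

Δlat = 67.78213606 − 67.78213 = +0.00000606°; Δlon = 59.09495391 − 59.09495 = +0.00000391°.
North–south shift: 0.00000606 × 110574 = 0.670078 m.
East–west at this latitude: 0.00000391° × 110574 × cos 67.7821° ≈ 0.00000391 × 41811.3 = 0.163482 m.
Combined displacement = (0.670078² + 0.163482²)^½ ≈ 0.689733 m.

0.690 meters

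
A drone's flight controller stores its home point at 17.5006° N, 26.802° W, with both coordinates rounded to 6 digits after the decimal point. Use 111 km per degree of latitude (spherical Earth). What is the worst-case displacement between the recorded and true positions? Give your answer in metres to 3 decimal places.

0.077 metres

Rounding to 6 decimal places leaves each coordinate within ±5e-07° of the true value.
Latitude error → 5e-07 × 111000 = 0.0555 m along the meridian.
East–west component at 17.5006°: 5e-07° × 111000 × cos 17.5006° ≈ 5e-07 × 105862 ≈ 0.0529311 m.
Worst case both components are at the extreme and orthogonal: √(0.0555² + 0.0529311²) ≈ 0.0766939 m.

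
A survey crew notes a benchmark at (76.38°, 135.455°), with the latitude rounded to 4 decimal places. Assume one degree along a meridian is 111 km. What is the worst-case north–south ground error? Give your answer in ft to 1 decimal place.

Rounding to 4 decimal places leaves the latitude within ±5e-05° of the true value.
So the N–S error is at most 5e-05 × 111000 = 5.55 m.
In feet: 5.55 m ÷ 0.3048 ≈ 18.209 ft.

18.2 ft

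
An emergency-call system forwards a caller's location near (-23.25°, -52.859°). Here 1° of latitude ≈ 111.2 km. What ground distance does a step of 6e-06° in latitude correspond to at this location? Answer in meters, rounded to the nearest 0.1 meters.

Along a meridian 6e-06° is 6e-06 × 111200 = 0.6672 m.

0.7 meters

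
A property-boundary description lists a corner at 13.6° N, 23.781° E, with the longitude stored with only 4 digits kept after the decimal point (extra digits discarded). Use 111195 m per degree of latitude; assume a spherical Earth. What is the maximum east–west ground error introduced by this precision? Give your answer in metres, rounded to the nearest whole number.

11 metres

Truncating at 4 decimal places can drop up to a full unit in the last place, so the longitude may be off by as much as 0.0001°.
Parallels shrink by cos φ, so at 13.6° a degree of longitude is 111195 × 0.9720 ≈ 108077 m.
So at most 0.0001° × 108077 ≈ 10.8077 m east–west.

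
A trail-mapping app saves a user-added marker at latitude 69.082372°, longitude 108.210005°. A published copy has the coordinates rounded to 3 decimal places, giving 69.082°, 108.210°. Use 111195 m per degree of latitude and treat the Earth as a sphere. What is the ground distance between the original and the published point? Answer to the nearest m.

Δlat = 69.082372 − 69.082 = +0.000372°; Δlon = 108.210005 − 108.210 = +0.000005°.
N–S: 0.000372° × 111195 m/° = 41.3645 m.
E–W at 69.082°: 0.000005° × 111195 × cos 69.082° = 0.000005 × 111195 × 0.3570 ≈ 0.198501 m.
Distance: √(41.3645² + 0.198501²) ≈ 41.365 m.

41 m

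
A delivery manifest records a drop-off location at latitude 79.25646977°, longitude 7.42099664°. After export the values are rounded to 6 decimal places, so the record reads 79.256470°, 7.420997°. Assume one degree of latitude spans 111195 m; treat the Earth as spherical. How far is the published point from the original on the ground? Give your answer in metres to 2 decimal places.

The latitude changed by -0.00000023° and the longitude by -0.00000036°.
North–south shift: -0.00000023 × 111195 = -0.0255748 m.
E–W at 79.2565°: -0.00000036° × 111195 × cos 79.2565° = -0.00000036 × 111195 × 0.1864 ≈ -0.00746215 m.
Combined displacement = (0.0255748² + 0.00746215²)^½ ≈ 0.0266413 m.

0.03 metres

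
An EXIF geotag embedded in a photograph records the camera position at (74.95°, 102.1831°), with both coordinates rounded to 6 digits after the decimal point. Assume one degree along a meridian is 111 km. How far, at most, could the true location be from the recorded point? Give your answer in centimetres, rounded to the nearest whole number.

6 centimetres

Rounding to 6 decimal places leaves each coordinate within ±5e-07° of the true value.
North–south component: 5e-07° × 111000 = 0.0555 m.
Longitude error → 5e-07 × 111000 × cos 74.95° = 5e-07 × 111000 × 0.2597 ≈ 0.0144112 m.
The two errors are perpendicular, so the maximum displacement is √(0.0555² + 0.0144112²) ≈ 0.0573405 m.
That is 0.0573405 m = 5.7341 cm.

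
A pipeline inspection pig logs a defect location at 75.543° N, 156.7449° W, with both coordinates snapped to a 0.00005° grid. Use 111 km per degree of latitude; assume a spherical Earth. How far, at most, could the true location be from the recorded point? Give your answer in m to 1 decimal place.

2.9 m

With a 0.00005° grid the true value lies within half a step, ±0.00005°/2 = ±2.5e-05°, of the stored one.
North–south component: 2.5e-05° × 111000 = 2.775 m.
Longitude error → 2.5e-05 × 111000 × cos 75.543° = 2.5e-05 × 111000 × 0.2497 ≈ 0.692788 m.
Combining orthogonally: (2.775² + 0.692788²)^½ ≈ 2.86017 m.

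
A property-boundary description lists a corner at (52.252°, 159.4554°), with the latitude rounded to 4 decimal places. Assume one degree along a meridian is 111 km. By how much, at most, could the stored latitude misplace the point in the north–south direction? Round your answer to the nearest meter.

Rounding to 4 decimal places leaves the latitude within ±5e-05° of the true value.
Along the meridian that is 5e-05° × 111000 m/° = 5.55 m.

6 meters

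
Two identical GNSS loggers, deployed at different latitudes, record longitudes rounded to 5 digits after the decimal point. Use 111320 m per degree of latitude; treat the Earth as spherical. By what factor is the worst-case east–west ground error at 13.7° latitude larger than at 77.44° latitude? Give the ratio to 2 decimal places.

4.47

Rounding to 5 decimal places leaves the longitude within ±5e-06° of the true value.
Error at 13.7° = 5e-06° × 111320 × cos 13.7° ≈ 0.5566 × 0.9715 = 0.54076 m.
Error at 77.44° = 5e-06° × 111320 × cos 77.44° ≈ 0.5566 × 0.2175 = 0.12104 m.
The ratio reduces to cos 13.7° / cos 77.44° = 0.9715/0.2175 ≈ 4.4677.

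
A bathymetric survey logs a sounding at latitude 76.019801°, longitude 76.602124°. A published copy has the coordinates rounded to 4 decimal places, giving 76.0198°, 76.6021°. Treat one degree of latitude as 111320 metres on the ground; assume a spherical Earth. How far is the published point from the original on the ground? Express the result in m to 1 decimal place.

Δlat = 76.019801 − 76.0198 = +0.000001°; Δlon = 76.602124 − 76.6021 = +0.000024°.
North–south shift: 0.000001 × 111320 = 0.11132 m.
East–west at this latitude: 0.000024° × 111320 × cos 76.0198° ≈ 0.000024 × 26893.4 = 0.645442 m.
Combined displacement = (0.11132² + 0.645442²)^½ ≈ 0.654971 m.

0.7 m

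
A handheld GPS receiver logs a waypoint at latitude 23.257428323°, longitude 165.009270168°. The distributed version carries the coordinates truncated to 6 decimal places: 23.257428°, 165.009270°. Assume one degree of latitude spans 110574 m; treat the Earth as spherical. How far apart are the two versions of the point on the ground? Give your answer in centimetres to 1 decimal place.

Δlat = 23.257428323 − 23.257428 = +0.000000323°; Δlon = 165.009270168 − 165.009270 = +0.000000168°.
N–S: 0.000000323° × 110574 m/° = 0.0357154 m.
E–W at 23.2574°: 0.000000168° × 110574 × cos 23.2574° = 0.000000168 × 110574 × 0.9187 ≈ 0.0170669 m.
Distance: √(0.0357154² + 0.0170669²) ≈ 0.0395837 m.
That is 0.0395837 m = 3.9584 cm.

4.0 centimetres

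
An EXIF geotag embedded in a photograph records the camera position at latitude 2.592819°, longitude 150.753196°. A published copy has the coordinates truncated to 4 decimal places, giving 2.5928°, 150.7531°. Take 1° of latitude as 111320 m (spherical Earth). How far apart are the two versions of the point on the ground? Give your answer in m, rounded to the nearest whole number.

11 m

The latitude changed by +0.000019° and the longitude by +0.000096°.
North–south shift: 0.000019 × 111320 = 2.11508 m.
East–west at this latitude: 0.000096° × 111320 × cos 2.5928° ≈ 0.000096 × 111206 = 10.6758 m.
Combined displacement = (2.11508² + 10.6758²)^½ ≈ 10.8833 m.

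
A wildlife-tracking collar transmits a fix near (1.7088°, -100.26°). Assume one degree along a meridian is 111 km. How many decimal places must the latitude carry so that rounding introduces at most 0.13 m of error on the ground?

One degree of latitude covers 111000 m.
With N decimal places the half-ulp bound is 0.5·10⁻ᴺ°, or 0.5·10⁻ᴺ × 111000 m on the ground.
Setting 55500 × 10⁻ᴺ ≤ 0.13 gives 10ᴺ ≥ 4.269e+05, i.e. N ≥ 5.63.
N = 5 would give 0.555 m (too coarse); N = 6 gives 0.0555 m ≤ 0.13 m.

6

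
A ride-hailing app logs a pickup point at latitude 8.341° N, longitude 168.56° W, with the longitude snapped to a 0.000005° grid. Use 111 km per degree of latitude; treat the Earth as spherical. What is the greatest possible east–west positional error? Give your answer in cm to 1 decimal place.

With a 0.000005° grid the true value lies within half a step, ±0.000005°/2 = ±2.5e-06°, of the stored one.
One degree of longitude at 8.341° is 111000 × cos 8.341° ≈ 111000 × 0.9894 = 109826 m.
Maximum E–W displacement: 2.5e-06 × 109826 = 0.274565 m.
That is 0.274565 m = 27.456 cm.

27.5 cm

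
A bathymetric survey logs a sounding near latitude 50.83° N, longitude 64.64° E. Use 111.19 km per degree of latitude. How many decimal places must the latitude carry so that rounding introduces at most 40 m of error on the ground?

4

One degree of latitude covers 111190 m.
With N decimal places the half-ulp bound is 0.5·10⁻ᴺ°, or 0.5·10⁻ᴺ × 111190 m on the ground.
Need 0.5 × 111190 × 10⁻ᴺ ≤ 40 → 10⁻ᴺ ≤ 7.195e-04, so N ≥ 3.14.
N = 3 would give 55.6 m (too coarse); N = 4 gives 5.56 m ≤ 40 m.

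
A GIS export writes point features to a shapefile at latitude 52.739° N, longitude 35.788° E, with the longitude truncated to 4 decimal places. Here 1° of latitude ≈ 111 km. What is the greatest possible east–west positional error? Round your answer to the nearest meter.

Truncating at 4 decimal places can drop up to a full unit in the last place, so the longitude may be off by as much as 0.0001°.
One degree of longitude at 52.739° is 111000 × cos 52.739° ≈ 111000 × 0.6054 = 67204.6 m.
Maximum E–W displacement: 0.0001 × 67204.6 = 6.72046 m.

7 meters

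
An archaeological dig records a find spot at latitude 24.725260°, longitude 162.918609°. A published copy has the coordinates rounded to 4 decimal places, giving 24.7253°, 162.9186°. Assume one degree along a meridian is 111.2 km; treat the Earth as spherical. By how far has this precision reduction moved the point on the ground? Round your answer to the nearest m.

The latitude changed by -0.000040° and the longitude by +0.000009°.
N–S: -0.000040° × 111200 m/° = -4.448 m.
East–west at this latitude: 0.000009° × 111200 × cos 24.7253° ≈ 0.000009 × 101006 = 0.90905 m.
Distance: √(4.448² + 0.90905²) ≈ 4.53994 m.

5 m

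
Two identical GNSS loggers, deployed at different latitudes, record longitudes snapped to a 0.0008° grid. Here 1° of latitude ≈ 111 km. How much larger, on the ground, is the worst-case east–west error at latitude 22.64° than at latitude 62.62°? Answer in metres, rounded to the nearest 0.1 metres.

20.6 metres

With a 0.0008° grid the true value lies within half a step, ±0.0008°/2 = ±0.0004°, of the stored one.
At 22.64°: 0.0004° × 111000 × cos 22.64° = 0.0004 × 111000 × 0.9229 ≈ 40.979 m.
Error at 62.62° = 0.0004° × 111000 × cos 62.62° ≈ 44.4 × 0.4599 = 20.419 m.
Difference: 40.979 − 20.419 = 20.56 m.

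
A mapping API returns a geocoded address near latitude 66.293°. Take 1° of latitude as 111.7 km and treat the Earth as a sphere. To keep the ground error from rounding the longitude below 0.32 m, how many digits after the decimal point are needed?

At 66.293° one degree of longitude covers 111700 × cos 66.293° ≈ 111700 × 0.4021 ≈ 44910.1 m.
Rounding to N decimal places gives at most 0.5 × 10⁻ᴺ degrees of error, i.e. 0.5 × 10⁻ᴺ × 44910.1 m.
Setting 22455 × 10⁻ᴺ ≤ 0.32 gives 10ᴺ ≥ 7.017e+04, i.e. N ≥ 4.85.
N = 4 would give 2.25 m (too coarse); N = 5 gives 0.225 m ≤ 0.32 m.

5 decimal places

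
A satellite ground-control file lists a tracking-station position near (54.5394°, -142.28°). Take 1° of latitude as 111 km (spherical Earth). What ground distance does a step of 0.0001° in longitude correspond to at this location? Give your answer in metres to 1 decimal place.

At 54.5394° a degree of longitude is 111000 × cos 54.5394° ≈ 64395.9 m, so 0.0001° corresponds to 6.43959 m.

6.4 metres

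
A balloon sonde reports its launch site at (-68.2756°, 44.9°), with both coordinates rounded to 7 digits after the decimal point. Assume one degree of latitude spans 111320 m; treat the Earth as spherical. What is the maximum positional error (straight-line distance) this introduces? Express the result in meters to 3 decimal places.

0.006 meters

Rounding to 7 decimal places leaves each coordinate within ±5e-08° of the true value.
North–south component: 5e-08° × 111320 = 0.005566 m.
Longitude error → 5e-08 × 111320 × cos 68.2756° = 5e-08 × 111320 × 0.3701 ≈ 0.00206021 m.
Worst case both components are at the extreme and orthogonal: √(0.005566² + 0.00206021²) ≈ 0.00593505 m.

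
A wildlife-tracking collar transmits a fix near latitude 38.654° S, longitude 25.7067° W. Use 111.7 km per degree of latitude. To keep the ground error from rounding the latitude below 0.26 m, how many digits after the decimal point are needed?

One degree of latitude covers 111700 m.
N decimal places → at most half a unit in the last place, 0.5 × 10⁻ᴺ° = 111700/2 × 10⁻ᴺ m.
Setting 55850 × 10⁻ᴺ ≤ 0.26 gives 10ᴺ ≥ 2.148e+05, i.e. N ≥ 5.33.
N = 5 would give 0.558 m (too coarse); N = 6 gives 0.0558 m ≤ 0.26 m.

6 decimal places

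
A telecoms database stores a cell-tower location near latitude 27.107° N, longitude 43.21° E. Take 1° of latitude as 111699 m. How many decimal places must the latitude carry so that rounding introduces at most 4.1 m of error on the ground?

5 decimal places

One degree of latitude covers 111699 m.
Rounding to N decimal places gives at most 0.5 × 10⁻ᴺ degrees of error, i.e. 0.5 × 10⁻ᴺ × 111699 m.
Need 0.5 × 111699 × 10⁻ᴺ ≤ 4.1 → 10⁻ᴺ ≤ 7.341e-05, so N ≥ 4.13.
At 4 places the error can reach 5.58 m, but 5 places keeps it to 0.558 m.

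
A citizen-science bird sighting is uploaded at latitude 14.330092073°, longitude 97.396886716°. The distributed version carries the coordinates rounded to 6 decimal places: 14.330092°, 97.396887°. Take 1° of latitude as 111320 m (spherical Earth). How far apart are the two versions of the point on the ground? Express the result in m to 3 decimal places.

The latitude changed by +0.000000073° and the longitude by -0.000000284°.
North–south shift: 0.000000073 × 111320 = 0.00812636 m.
East–west at this latitude: -0.000000284° × 111320 × cos 14.3301° ≈ -0.000000284 × 107856 = -0.0306312 m.
Combined displacement = (0.00812636² + 0.0306312²)^½ ≈ 0.0316908 m.

0.032 m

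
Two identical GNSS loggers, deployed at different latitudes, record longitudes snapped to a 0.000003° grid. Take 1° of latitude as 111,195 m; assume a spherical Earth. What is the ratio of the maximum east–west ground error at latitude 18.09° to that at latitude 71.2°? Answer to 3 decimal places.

With a 0.000003° grid the true value lies within half a step, ±0.000003°/2 = ±1.5e-06°, of the stored one.
Error at 18.09° = 1.5e-06° × 111195 × cos 18.09° ≈ 0.16679 × 0.9506 = 0.15855 m.
Error at 71.2° = 1.5e-06° × 111195 × cos 71.2° ≈ 0.16679 × 0.3223 = 0.053752 m.
The ratio reduces to cos 18.09° / cos 71.2° = 0.9506/0.3223 ≈ 2.9496.

2.950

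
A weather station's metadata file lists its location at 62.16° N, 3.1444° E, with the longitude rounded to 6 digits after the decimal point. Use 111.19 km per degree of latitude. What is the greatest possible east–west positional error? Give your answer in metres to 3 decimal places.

0.026 metres

Rounding to 6 decimal places leaves the longitude within ±5e-07° of the true value.
One degree of longitude at 62.16° is 111190 × cos 62.16° ≈ 111190 × 0.4670 = 51926.2 m.
Maximum E–W displacement: 5e-07 × 51926.2 = 0.0259631 m.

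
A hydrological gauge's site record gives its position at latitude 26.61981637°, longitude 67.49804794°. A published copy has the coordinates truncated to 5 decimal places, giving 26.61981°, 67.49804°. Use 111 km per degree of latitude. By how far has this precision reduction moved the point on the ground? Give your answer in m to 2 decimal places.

The latitude changed by +0.00000637° and the longitude by +0.00000794°.
North–south shift: 0.00000637 × 111000 = 0.70707 m.
East–west at this latitude: 0.00000794° × 111000 × cos 26.6198° ≈ 0.00000794 × 99233.9 = 0.787917 m.
Combined displacement = (0.70707² + 0.787917²)^½ ≈ 1.05866 m.

1.06 m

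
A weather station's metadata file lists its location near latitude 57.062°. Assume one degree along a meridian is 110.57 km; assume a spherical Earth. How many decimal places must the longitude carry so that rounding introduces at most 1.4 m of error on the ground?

5 decimal places

At 57.062° one degree of longitude covers 110570 × cos 57.062° ≈ 110570 × 0.5437 ≈ 60120.4 m.
Rounding to N decimal places gives at most 0.5 × 10⁻ᴺ degrees of error, i.e. 0.5 × 10⁻ᴺ × 60120.4 m.
Setting 30060.2 × 10⁻ᴺ ≤ 1.4 gives 10ᴺ ≥ 2.147e+04, i.e. N ≥ 4.33.
At 4 places the error can reach 3.01 m, but 5 places keeps it to 0.301 m.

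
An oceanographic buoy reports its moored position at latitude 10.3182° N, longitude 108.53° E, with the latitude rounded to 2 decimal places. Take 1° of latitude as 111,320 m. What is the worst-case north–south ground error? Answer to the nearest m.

557 m

Rounding to 2 decimal places leaves the latitude within ±0.005° of the true value.
North–south distance: 0.005° × 111320 m/° = 556.6 m.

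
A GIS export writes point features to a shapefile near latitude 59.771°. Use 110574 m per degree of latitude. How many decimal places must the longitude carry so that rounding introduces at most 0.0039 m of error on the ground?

At 59.771° one degree of longitude covers 110574 × cos 59.771° ≈ 110574 × 0.5035 ≈ 55669.3 m.
With N decimal places the half-ulp bound is 0.5·10⁻ᴺ°, or 0.5·10⁻ᴺ × 55669.3 m on the ground.
Need 0.5 × 55669.3 × 10⁻ᴺ ≤ 0.0039 → 10⁻ᴺ ≤ 1.401e-07, so N ≥ 6.85.
At 6 places the error can reach 0.0278 m, but 7 places keeps it to 0.00278 m.

7 decimal places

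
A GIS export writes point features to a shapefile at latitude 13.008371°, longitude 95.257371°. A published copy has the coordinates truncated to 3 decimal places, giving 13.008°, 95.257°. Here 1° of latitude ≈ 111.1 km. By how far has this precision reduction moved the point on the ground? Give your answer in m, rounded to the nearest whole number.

58 m

Δlat = 13.008371 − 13.008 = +0.000371°; Δlon = 95.257371 − 95.257 = +0.000371°.
N–S: 0.000371° × 111100 m/° = 41.2181 m.
E–W at 13.008°: 0.000371° × 111100 × cos 13.008° = 0.000371 × 111100 × 0.9743 ≈ 40.1604 m.
Hypotenuse of the two orthogonal shifts: √(41.2181² + 40.1604²) = 57.5481 m.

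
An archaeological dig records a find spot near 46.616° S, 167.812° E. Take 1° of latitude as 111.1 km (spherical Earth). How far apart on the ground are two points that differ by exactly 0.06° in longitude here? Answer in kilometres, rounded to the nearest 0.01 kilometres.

0.06° of longitude at 46.616° is 0.06 × 111100 × cos 46.616° ≈ 0.06 × 76312.9 = 4578.77 m.
That is 4578.77 m = 4.5788 km.

4.58 kilometres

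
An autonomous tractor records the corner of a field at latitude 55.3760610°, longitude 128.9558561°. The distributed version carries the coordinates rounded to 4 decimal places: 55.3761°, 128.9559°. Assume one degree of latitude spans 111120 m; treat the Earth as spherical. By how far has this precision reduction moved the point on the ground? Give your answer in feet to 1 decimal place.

Δlat = 55.3760610 − 55.3761 = -0.0000390°; Δlon = 128.9558561 − 128.9559 = -0.0000439°.
North–south shift: -0.0000390 × 111120 = -4.33368 m.
E–W at 55.3761°: -0.0000439° × 111120 × cos 55.3761° = -0.0000439 × 111120 × 0.5682 ≈ -2.77171 m.
Distance: √(4.33368² + 2.77171²) ≈ 5.14424 m.
Converting: 5.14424 m × 3.2808 ft/m ≈ 16.877 ft.

16.9 feet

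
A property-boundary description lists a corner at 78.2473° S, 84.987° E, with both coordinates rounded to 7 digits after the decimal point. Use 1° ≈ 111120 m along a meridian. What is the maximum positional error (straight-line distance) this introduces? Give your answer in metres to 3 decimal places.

Rounding to 7 decimal places leaves each coordinate within ±5e-08° of the true value.
N–S: 5e-08° × 111120 m/° = 0.005556 m.
E–W at 78.2473°: 5e-08° × 111120 × cos 78.2473° = 5e-08 × 111120 × 0.2037 ≈ 0.00113169 m.
Worst case both components are at the extreme and orthogonal: √(0.005556² + 0.00113169²) ≈ 0.00567008 m.

0.006 metres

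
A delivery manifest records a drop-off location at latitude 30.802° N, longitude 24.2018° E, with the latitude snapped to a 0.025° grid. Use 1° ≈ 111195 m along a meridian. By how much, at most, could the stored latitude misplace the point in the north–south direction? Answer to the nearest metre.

With a 0.025° grid the true value lies within half a step, ±0.025°/2 = ±0.0125°, of the stored one.
North–south distance: 0.0125° × 111195 m/° = 1389.94 m.

1390 metres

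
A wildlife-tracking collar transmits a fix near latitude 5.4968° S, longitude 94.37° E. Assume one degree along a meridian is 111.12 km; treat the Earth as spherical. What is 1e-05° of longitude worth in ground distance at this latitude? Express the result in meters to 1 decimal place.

At 5.4968° a degree of longitude is 111120 × cos 5.4968° ≈ 110609 m, so 1e-05° corresponds to 1.10609 m.

1.1 meters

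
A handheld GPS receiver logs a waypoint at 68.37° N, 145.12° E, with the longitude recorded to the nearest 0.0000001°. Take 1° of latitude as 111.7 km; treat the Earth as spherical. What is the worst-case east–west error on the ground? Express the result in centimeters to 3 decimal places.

0.206 centimeters

Rounding to 7 decimal places leaves the longitude within ±5e-08° of the true value.
At latitude 68.37° a degree of longitude spans 111700 m × cos 68.37° = 111700 × 0.3686 ≈ 41173.9 m.
So at most 5e-08° × 41173.9 ≈ 0.00205869 m east–west.
That is 0.00205869 m = 0.20587 cm.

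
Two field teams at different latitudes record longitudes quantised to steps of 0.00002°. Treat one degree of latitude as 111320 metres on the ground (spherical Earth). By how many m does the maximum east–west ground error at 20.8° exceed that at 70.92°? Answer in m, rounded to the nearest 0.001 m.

0.677 m

With a 0.00002° grid the true value lies within half a step, ±0.00002°/2 = ±1e-05°, of the stored one.
At 20.8°: 1e-05° × 111320 × cos 20.8° = 1e-05 × 111320 × 0.9348 ≈ 1.0406 m.
At 70.92°: 1e-05° × 111320 × cos 70.92° = 1e-05 × 111320 × 0.3269 ≈ 0.36389 m.
Difference: 1.0406 − 0.36389 = 0.67676 m.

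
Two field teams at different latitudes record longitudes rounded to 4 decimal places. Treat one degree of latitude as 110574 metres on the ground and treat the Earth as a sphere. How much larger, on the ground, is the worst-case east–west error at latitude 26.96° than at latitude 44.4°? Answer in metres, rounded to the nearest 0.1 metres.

1.0 metres

Rounding to 4 decimal places leaves the longitude within ±5e-05° of the true value.
At 26.96°: 5e-05° × 110574 × cos 26.96° = 5e-05 × 110574 × 0.8913 ≈ 4.9279 m.
Error at 44.4° = 5e-05° × 110574 × cos 44.4° ≈ 5.5287 × 0.7145 = 3.9501 m.
Difference: 4.9279 − 3.9501 = 0.97775 m.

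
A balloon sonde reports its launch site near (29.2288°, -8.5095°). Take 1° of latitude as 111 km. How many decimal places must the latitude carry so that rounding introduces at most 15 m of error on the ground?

4 decimal places

One degree of latitude covers 111000 m.
With N decimal places the half-ulp bound is 0.5·10⁻ᴺ°, or 0.5·10⁻ᴺ × 111000 m on the ground.
Setting 55500 × 10⁻ᴺ ≤ 15 gives 10ᴺ ≥ 3700, i.e. N ≥ 3.57.
At 3 places the error can reach 55.5 m, but 4 places keeps it to 5.55 m.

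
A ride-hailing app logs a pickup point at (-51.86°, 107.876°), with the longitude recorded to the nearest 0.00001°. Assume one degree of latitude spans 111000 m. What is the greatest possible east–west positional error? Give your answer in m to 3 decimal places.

0.343 m

Rounding to 5 decimal places leaves the longitude within ±5e-06° of the true value.
One degree of longitude at 51.86° is 111000 × cos 51.86° ≈ 111000 × 0.6176 = 68551.9 m.
East–west error: 5e-06° × 68551.9 m/° ≈ 0.34276 m.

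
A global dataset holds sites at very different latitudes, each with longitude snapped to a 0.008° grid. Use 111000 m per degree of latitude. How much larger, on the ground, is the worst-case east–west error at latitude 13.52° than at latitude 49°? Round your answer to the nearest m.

140 m

With a 0.008° grid the true value lies within half a step, ±0.008°/2 = ±0.004°, of the stored one.
Error at 13.52° = 0.004° × 111000 × cos 13.52° ≈ 444 × 0.9723 = 431.7 m.
At 49°: 0.004° × 111000 × cos 49° = 0.004 × 111000 × 0.6561 ≈ 291.29 m.
Difference: 431.7 − 291.29 = 140.41 m.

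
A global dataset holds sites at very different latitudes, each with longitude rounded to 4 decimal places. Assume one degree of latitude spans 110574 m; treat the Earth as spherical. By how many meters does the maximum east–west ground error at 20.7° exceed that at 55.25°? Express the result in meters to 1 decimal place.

2.0 meters

Rounding to 4 decimal places leaves the longitude within ±5e-05° of the true value.
Error at 20.7° = 5e-05° × 110574 × cos 20.7° ≈ 5.5287 × 0.9354 = 5.1718 m.
At 55.25°: 5e-05° × 110574 × cos 55.25° = 5e-05 × 110574 × 0.5700 ≈ 3.1513 m.
Difference: 5.1718 − 3.1513 = 2.0204 m.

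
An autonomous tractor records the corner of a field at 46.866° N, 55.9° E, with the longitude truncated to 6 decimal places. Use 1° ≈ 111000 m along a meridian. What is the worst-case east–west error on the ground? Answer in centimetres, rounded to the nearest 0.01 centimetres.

7.59 centimetres

Truncating at 6 decimal places can drop up to a full unit in the last place, so the longitude may be off by as much as 1e-06°.
One degree of longitude at 46.866° is 111000 × cos 46.866° ≈ 111000 × 0.6837 = 75891.5 m.
Maximum E–W displacement: 1e-06 × 75891.5 = 0.0758915 m.
That is 0.0758915 m = 7.5891 cm.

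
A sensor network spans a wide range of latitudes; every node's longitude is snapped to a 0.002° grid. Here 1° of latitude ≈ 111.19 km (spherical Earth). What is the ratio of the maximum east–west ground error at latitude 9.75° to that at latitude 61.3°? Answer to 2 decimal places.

2.05

With a 0.002° grid the true value lies within half a step, ±0.002°/2 = ±0.001°, of the stored one.
Error at 9.75° = 0.001° × 111190 × cos 9.75° ≈ 111.19 × 0.9856 = 109.58 m.
Error at 61.3° = 0.001° × 111190 × cos 61.3° ≈ 111.19 × 0.4802 = 53.396 m.
The ratio reduces to cos 9.75° / cos 61.3° = 0.9856/0.4802 ≈ 2.0523.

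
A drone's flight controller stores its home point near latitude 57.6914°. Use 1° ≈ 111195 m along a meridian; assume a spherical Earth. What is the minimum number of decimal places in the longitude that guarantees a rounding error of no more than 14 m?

4 decimal places

At 57.6914° one degree of longitude covers 111195 × cos 57.6914° ≈ 111195 × 0.5345 ≈ 59431.4 m.
With N decimal places the half-ulp bound is 0.5·10⁻ᴺ°, or 0.5·10⁻ᴺ × 59431.4 m on the ground.
Need 0.5 × 59431.4 × 10⁻ᴺ ≤ 14 → 10⁻ᴺ ≤ 4.711e-04, so N ≥ 3.33.
So 4 decimal places suffice (2.97 m); 3 would allow up to 29.7 m.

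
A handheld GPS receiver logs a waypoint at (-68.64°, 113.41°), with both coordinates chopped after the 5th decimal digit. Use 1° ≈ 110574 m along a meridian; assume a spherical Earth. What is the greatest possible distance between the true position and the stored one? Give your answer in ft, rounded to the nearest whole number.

4 ft

Truncating at 5 decimal places can drop up to a full unit in the last place, so each coordinate may be off by as much as 1e-05°.
North–south component: 1e-05° × 110574 = 1.10574 m.
East–west component at 68.64°: 1e-05° × 110574 × cos 68.64° ≈ 1e-05 × 40274 ≈ 0.40274 m.
Combining orthogonally: (1.10574² + 0.40274²)^½ ≈ 1.1768 m.
In feet: 1.1768 m ÷ 0.3048 ≈ 3.8609 ft.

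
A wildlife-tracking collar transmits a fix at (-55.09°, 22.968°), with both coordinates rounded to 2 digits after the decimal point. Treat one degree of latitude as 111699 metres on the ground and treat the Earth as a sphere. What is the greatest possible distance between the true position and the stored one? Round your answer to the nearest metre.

643 metres

Rounding to 2 decimal places leaves each coordinate within ±0.005° of the true value.
Latitude error → 0.005 × 111699 = 558.495 m along the meridian.
East–west component at 55.09°: 0.005° × 111699 × cos 55.09° ≈ 0.005 × 63924.1 ≈ 319.621 m.
Worst case both components are at the extreme and orthogonal: √(558.495² + 319.621²) ≈ 643.486 m.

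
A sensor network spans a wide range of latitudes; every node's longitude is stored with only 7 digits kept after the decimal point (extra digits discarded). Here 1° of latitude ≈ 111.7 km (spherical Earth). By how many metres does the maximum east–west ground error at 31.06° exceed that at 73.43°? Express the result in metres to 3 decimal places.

0.006 metres

Truncating at 7 decimal places can drop up to a full unit in the last place, so the longitude may be off by as much as 1e-07°.
At 31.06°: 1e-07° × 111700 × cos 31.06° = 1e-07 × 111700 × 0.8566 ≈ 0.0095685 m.
Error at 73.43° = 1e-07° × 111700 × cos 73.43° ≈ 0.01117 × 0.2852 = 0.0031855 m.
Difference: 0.0095685 − 0.0031855 = 0.006383 m.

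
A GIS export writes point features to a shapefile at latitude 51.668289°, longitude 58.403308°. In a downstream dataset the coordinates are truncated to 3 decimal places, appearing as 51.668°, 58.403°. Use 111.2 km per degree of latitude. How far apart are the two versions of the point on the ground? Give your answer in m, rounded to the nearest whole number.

39 m

Δlat = 51.668289 − 51.668 = +0.000289°; Δlon = 58.403308 − 58.403 = +0.000308°.
N–S: 0.000289° × 111200 m/° = 32.1368 m.
East–west at this latitude: 0.000308° × 111200 × cos 51.668° ≈ 0.000308 × 68968.2 = 21.2422 m.
Combined displacement = (32.1368² + 21.2422²)^½ ≈ 38.5228 m.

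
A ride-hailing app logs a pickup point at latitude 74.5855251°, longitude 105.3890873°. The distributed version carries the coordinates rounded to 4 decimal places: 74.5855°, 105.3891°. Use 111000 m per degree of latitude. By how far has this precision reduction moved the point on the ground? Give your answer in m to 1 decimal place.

Δlat = 74.5855251 − 74.5855 = +0.0000251°; Δlon = 105.3890873 − 105.3891 = -0.0000127°.
North–south shift: 0.0000251 × 111000 = 2.7861 m.
East–west at this latitude: -0.0000127° × 111000 × cos 74.5855° ≈ -0.0000127 × 29503.8 = -0.374698 m.
Combined displacement = (2.7861² + 0.374698²)^½ ≈ 2.81118 m.

2.8 m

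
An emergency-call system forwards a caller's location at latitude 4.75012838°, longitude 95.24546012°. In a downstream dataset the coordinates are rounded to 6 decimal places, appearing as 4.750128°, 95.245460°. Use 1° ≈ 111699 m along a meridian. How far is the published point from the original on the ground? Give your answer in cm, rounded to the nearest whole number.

Δlat = 4.75012838 − 4.750128 = +0.00000038°; Δlon = 95.24546012 − 95.245460 = +0.00000012°.
North–south shift: 0.00000038 × 111699 = 0.0424456 m.
East–west at this latitude: 0.00000012° × 111699 × cos 4.75013° ≈ 0.00000012 × 111315 = 0.0133578 m.
Distance: √(0.0424456² + 0.0133578²) ≈ 0.0444979 m.
That is 0.0444979 m = 4.4498 cm.

4 cm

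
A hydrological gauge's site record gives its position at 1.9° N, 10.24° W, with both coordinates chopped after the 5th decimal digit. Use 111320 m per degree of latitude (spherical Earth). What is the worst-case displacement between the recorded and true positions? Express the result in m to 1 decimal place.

Truncating at 5 decimal places can drop up to a full unit in the last place, so each coordinate may be off by as much as 1e-05°.
North–south component: 1e-05° × 111320 = 1.1132 m.
East–west component at 1.9°: 1e-05° × 111320 × cos 1.9° ≈ 1e-05 × 111259 ≈ 1.11259 m.
Combining orthogonally: (1.1132² + 1.11259²)^½ ≈ 1.57387 m.

1.6 m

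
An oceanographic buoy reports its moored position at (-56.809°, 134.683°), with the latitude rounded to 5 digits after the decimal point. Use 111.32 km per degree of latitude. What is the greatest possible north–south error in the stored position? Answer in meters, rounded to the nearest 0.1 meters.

Rounding to 5 decimal places leaves the latitude within ±5e-06° of the true value.
Along the meridian that is 5e-06° × 111320 m/° = 0.5566 m.

0.6 meters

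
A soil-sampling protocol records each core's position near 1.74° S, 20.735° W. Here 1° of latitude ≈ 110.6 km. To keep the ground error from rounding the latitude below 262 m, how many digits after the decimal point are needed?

3 decimal places

One degree of latitude covers 110600 m.
Rounding to N decimal places gives at most 0.5 × 10⁻ᴺ degrees of error, i.e. 0.5 × 10⁻ᴺ × 110600 m.
Setting 55300 × 10⁻ᴺ ≤ 262 gives 10ᴺ ≥ 211.1, i.e. N ≥ 2.32.
N = 2 would give 553 m (too coarse); N = 3 gives 55.3 m ≤ 262 m.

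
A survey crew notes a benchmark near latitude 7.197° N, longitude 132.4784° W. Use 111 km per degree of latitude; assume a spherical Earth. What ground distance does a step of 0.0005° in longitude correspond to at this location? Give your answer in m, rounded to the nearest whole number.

At 7.197° a degree of longitude is 111000 × cos 7.197° ≈ 110125 m, so 0.0005° corresponds to 55.0627 m.

55 m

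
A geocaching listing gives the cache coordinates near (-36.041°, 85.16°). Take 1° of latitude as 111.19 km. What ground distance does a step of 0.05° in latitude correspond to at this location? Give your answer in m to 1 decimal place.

5559.5 m

0.05° × 111190 m/° = 5559.5 m.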